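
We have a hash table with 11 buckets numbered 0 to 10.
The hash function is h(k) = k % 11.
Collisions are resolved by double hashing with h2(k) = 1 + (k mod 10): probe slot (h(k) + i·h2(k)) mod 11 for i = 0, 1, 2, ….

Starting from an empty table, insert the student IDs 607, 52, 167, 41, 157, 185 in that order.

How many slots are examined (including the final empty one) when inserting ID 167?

2

607: h=2 -> slot 2
52: h=8 -> slot 8
167: h=2, h2=8, probe 2,10 -> slot 10
41: h=8, h2=2, probe 8,10,1 -> slot 1
157: h=3 -> slot 3
185: h=9 -> slot 9
Table: [_, 41, 607, 157, _, _, _, _, 52, 185, 167]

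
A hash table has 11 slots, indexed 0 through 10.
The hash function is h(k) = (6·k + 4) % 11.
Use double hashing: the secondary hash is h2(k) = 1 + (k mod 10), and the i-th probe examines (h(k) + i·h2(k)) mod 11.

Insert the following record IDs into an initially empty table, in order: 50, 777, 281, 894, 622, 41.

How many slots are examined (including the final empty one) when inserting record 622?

2

50 hashes to 7; slot 7 is free → place at 7.
777 hashes to 2; slot 2 is free → place at 2.
281 hashes to 7, h2=2; 7 taken → place at 9.
894 hashes to 0; slot 0 is free → place at 0.
622 hashes to 7, h2=3; 7 taken → place at 10.
41 hashes to 8; slot 8 is free → place at 8.
Table: [894, —, 777, —, —, —, —, 50, 41, 281, 622]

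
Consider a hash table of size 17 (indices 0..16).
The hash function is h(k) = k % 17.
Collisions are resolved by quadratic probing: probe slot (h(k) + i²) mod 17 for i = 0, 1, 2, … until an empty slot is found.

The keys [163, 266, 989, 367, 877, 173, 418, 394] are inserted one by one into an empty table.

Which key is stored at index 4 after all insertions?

173

Insert 163: h=10, slot 10 empty => index 10.
Insert 266: h=11, slot 11 empty => index 11.
Insert 989: h=3, slot 3 empty => index 3.
Insert 367: h=10, slots 10,11 occupied => index 14.
Insert 877: h=10, slots 10,11,14 occupied => index 2.
Insert 173: h=3, slot 3 occupied => index 4.
Insert 418: h=10, slots 10,11,14,2 occupied => index 9.
Insert 394: h=3, slots 3,4 occupied => index 7.
Table: [_, _, 877, 989, 173, _, _, 394, _, 418, 163, 266, _, _, 367, _, _]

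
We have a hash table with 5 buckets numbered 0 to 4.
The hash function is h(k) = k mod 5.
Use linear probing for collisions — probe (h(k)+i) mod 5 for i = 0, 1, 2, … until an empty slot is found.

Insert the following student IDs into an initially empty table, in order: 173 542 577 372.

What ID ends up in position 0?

Insert 173: h=3, slot 3 empty → index 3.
Insert 542: h=2, slot 2 empty → index 2.
Insert 577: h=2, slots 2,3 occupied → index 4.
Insert 372: h=2, slots 2,3,4 occupied → index 0.
Table: [372, —, 542, 173, 577]

372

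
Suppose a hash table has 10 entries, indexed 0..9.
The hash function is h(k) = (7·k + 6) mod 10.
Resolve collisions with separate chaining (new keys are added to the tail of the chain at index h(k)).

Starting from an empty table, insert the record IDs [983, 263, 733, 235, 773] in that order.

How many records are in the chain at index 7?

4

983 → bucket 7
263 → bucket 7 (collision)
733 → bucket 7 (collision)
235 → bucket 1
773 → bucket 7 (collision)
Final buckets:
0: .
1: 235
2: .
3: .
4: .
5: .
6: .
7: 983 -> 263 -> 733 -> 773
8: .
9: .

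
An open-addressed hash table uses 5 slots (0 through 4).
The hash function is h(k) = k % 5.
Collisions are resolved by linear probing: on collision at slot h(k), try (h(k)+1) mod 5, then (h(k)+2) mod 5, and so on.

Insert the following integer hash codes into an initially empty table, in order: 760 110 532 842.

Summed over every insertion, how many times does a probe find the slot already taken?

2

Insert 760: h=0, slot 0 empty -> index 0.
Insert 110: h=0, slot 0 occupied -> index 1.
Insert 532: h=2, slot 2 empty -> index 2.
Insert 842: h=2, slot 2 occupied -> index 3.
Table: [760, 110, 532, 842, ∅]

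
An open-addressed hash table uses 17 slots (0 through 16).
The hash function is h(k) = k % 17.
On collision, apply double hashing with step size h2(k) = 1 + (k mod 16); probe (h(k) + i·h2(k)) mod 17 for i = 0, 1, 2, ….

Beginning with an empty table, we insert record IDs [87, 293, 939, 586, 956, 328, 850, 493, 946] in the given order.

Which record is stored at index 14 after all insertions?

493

Insert 87: h=2, slot 2 empty → index 2.
Insert 293: h=4, slot 4 empty → index 4.
Insert 939: h=4, h2=12, slot 4 occupied → index 16.
Insert 586: h=8, slot 8 empty → index 8.
Insert 956: h=4, h2=13, slot 4 occupied → index 0.
Insert 328: h=5, slot 5 empty → index 5.
Insert 850: h=0, h2=3, slot 0 occupied → index 3.
Insert 493: h=0, h2=14, slot 0 occupied → index 14.
Insert 946: h=11, slot 11 empty → index 11.
Table: [956, -, 87, 850, 293, 328, -, -, 586, -, -, 946, -, -, 493, -, 939]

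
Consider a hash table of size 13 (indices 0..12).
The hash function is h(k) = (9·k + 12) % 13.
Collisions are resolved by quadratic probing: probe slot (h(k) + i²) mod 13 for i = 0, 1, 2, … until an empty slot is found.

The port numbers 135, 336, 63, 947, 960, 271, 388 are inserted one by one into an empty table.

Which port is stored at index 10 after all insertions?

Insert 135: h=5, slot 5 empty → index 5.
Insert 336: h=7, slot 7 empty → index 7.
Insert 63: h=7, slot 7 occupied → index 8.
Insert 947: h=7, slots 7,8 occupied → index 11.
Insert 960: h=7, slots 7,8,11 occupied → index 3.
Insert 271: h=7, slots 7,8,11,3 occupied → index 10.
Insert 388: h=7, slots 7,8,11,3,10 occupied → index 6.
Table: [., ., ., 960, ., 135, 388, 336, 63, ., 271, 947, .]

271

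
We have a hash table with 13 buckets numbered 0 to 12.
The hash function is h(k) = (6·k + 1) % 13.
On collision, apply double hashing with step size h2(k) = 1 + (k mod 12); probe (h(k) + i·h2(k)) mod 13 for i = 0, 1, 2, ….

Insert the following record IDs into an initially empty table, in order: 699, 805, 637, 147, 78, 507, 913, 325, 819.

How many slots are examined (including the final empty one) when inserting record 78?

3

699: h=9 => slot 9
805: h=8 => slot 8
637: h=1 => slot 1
147: h=12 => slot 12
78: h=1, h2=7, probe 1,8,2 => slot 2
507: h=1, h2=4, probe 1,5 => slot 5
913: h=6 => slot 6
325: h=1, h2=2, probe 1,3 => slot 3
819: h=1, h2=4, probe 1,5,9,0 => slot 0
Table: [819, 637, 78, 325, -, 507, 913, -, 805, 699, -, -, 147]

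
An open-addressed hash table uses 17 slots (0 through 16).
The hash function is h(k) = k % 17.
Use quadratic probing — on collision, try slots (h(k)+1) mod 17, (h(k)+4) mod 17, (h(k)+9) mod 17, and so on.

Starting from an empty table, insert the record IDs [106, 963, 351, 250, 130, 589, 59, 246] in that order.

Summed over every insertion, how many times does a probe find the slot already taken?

8

Insert 106: h=4, slot 4 empty → index 4.
Insert 963: h=11, slot 11 empty → index 11.
Insert 351: h=11, slot 11 occupied → index 12.
Insert 250: h=12, slot 12 occupied → index 13.
Insert 130: h=11, slots 11,12 occupied → index 15.
Insert 589: h=11, slots 11,12,15 occupied → index 3.
Insert 59: h=8, slot 8 empty → index 8.
Insert 246: h=8, slot 8 occupied → index 9.
Table: [., ., ., 589, 106, ., ., ., 59, 246, ., 963, 351, 250, ., 130, .]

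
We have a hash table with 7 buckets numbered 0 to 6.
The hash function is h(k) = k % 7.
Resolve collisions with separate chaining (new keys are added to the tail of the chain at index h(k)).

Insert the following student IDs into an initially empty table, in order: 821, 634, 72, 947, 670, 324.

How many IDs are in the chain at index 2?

4

Insert 821: h=2, bucket 2 empty -> new chain.
Insert 634: h=4, bucket 4 empty -> new chain.
Insert 72: h=2, bucket 2 nonempty -> append to chain.
Insert 947: h=2, bucket 2 nonempty -> append to chain.
Insert 670: h=5, bucket 5 empty -> new chain.
Insert 324: h=2, bucket 2 nonempty -> append to chain.
Final buckets:
0: ∅
1: ∅
2: 821 -> 72 -> 947 -> 324
3: ∅
4: 634
5: 670
6: ∅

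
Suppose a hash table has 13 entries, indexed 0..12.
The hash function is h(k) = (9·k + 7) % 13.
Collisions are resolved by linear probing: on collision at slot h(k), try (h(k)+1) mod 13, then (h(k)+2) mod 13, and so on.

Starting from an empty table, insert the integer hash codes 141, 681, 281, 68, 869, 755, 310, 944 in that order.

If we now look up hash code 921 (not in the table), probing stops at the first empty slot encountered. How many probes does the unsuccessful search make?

6

141: h=2 -> slot 2
681: h=0 -> slot 0
281: h=1 -> slot 1
68: h=8 -> slot 8
869: h=2, probe 2,3 -> slot 3
755: h=3, probe 3,4 -> slot 4
310: h=2, probe 2,3,4,5 -> slot 5
944: h=1, probe 1,2,3,4,5,6 -> slot 6
Table: [681, 281, 141, 869, 755, 310, 944, _, 68, _, _, _, _]
Lookup 921: h=2, probe 2,3,4,5,6,7 → slot 7 empty, not found.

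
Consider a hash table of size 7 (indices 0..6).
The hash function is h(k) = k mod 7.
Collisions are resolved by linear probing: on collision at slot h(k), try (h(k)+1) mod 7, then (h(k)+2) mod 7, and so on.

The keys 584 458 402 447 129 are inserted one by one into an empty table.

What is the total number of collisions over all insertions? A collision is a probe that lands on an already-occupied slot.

Insert 584: h=3, slot 3 empty => index 3.
Insert 458: h=3, slot 3 occupied => index 4.
Insert 402: h=3, slots 3,4 occupied => index 5.
Insert 447: h=6, slot 6 empty => index 6.
Insert 129: h=3, slots 3,4,5,6 occupied => index 0.
Table: [129, -, -, 584, 458, 402, 447]

7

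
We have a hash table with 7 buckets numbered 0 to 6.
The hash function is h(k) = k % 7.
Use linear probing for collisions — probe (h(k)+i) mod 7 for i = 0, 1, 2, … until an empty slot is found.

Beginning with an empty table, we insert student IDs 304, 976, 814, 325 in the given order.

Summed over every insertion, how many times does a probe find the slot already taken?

304 hashes to 3; slot 3 is free => place at 3.
976 hashes to 3; 3 taken => place at 4.
814 hashes to 2; slot 2 is free => place at 2.
325 hashes to 3; 3,4 taken => place at 5.
Table: [_, _, 814, 304, 976, 325, _]

3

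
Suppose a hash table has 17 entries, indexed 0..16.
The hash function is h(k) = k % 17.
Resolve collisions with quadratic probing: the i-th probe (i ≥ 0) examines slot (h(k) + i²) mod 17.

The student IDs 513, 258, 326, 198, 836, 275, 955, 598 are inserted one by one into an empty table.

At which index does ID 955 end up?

513: h=3 => slot 3
258: h=3, probe 3,4 => slot 4
326: h=3, probe 3,4,7 => slot 7
198: h=11 => slot 11
836: h=3, probe 3,4,7,12 => slot 12
275: h=3, probe 3,4,7,12,2 => slot 2
955: h=3, probe 3,4,7,12,2,11,5 => slot 5
598: h=3, probe 3,4,7,12,2,11,5,1 => slot 1
Table: [., 598, 275, 513, 258, 955, ., 326, ., ., ., 198, 836, ., ., ., .]

5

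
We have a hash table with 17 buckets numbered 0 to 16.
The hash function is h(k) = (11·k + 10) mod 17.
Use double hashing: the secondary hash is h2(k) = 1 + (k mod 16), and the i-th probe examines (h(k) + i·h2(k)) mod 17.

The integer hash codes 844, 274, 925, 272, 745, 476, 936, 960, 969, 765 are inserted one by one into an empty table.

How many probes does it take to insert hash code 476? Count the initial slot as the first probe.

Insert 844: h=12, slot 12 empty -> index 12.
Insert 274: h=15, slot 15 empty -> index 15.
Insert 925: h=2, slot 2 empty -> index 2.
Insert 272: h=10, slot 10 empty -> index 10.
Insert 745: h=11, slot 11 empty -> index 11.
Insert 476: h=10, h2=13, slot 10 occupied -> index 6.
Insert 936: h=4, slot 4 empty -> index 4.
Insert 960: h=13, slot 13 empty -> index 13.
Insert 969: h=10, h2=10, slot 10 occupied -> index 3.
Insert 765: h=10, h2=14, slot 10 occupied -> index 7.
Table: [∅, ∅, 925, 969, 936, ∅, 476, 765, ∅, ∅, 272, 745, 844, 960, ∅, 274, ∅]

2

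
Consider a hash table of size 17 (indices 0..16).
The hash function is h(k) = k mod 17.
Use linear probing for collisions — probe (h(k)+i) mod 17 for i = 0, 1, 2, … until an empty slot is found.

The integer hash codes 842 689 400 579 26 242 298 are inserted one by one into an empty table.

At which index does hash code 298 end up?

13

Insert 842: h=9, slot 9 empty => index 9.
Insert 689: h=9, slot 9 occupied => index 10.
Insert 400: h=9, slots 9,10 occupied => index 11.
Insert 579: h=1, slot 1 empty => index 1.
Insert 26: h=9, slots 9,10,11 occupied => index 12.
Insert 242: h=4, slot 4 empty => index 4.
Insert 298: h=9, slots 9,10,11,12 occupied => index 13.
Table: [., 579, ., ., 242, ., ., ., ., 842, 689, 400, 26, 298, ., ., .]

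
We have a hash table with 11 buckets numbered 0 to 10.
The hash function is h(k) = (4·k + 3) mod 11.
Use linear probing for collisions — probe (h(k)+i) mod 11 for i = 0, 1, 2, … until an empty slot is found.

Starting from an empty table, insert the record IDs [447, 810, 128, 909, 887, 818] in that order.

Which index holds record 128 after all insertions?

0

Insert 447: h=9, slot 9 empty => index 9.
Insert 810: h=9, slot 9 occupied => index 10.
Insert 128: h=9, slots 9,10 occupied => index 0.
Insert 909: h=9, slots 9,10,0 occupied => index 1.
Insert 887: h=9, slots 9,10,0,1 occupied => index 2.
Insert 818: h=8, slot 8 empty => index 8.
Table: [128, 909, 887, ., ., ., ., ., 818, 447, 810]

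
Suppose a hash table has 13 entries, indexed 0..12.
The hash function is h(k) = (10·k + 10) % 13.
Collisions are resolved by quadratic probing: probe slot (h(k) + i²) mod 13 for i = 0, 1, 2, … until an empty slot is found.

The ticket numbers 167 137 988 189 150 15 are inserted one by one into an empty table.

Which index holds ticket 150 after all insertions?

167: h=3 → slot 3
137: h=2 → slot 2
988: h=10 → slot 10
189: h=2, probe 2,3,6 → slot 6
150: h=2, probe 2,3,6,11 → slot 11
15: h=4 → slot 4
Table: [∅, ∅, 137, 167, 15, ∅, 189, ∅, ∅, ∅, 988, 150, ∅]

11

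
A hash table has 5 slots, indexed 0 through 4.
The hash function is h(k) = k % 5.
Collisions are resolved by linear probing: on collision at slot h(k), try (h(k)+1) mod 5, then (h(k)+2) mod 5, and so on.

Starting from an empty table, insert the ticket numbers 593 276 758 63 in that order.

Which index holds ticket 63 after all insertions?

0

593: h=3 → slot 3
276: h=1 → slot 1
758: h=3, probe 3,4 → slot 4
63: h=3, probe 3,4,0 → slot 0
Table: [63, 276, ∅, 593, 758]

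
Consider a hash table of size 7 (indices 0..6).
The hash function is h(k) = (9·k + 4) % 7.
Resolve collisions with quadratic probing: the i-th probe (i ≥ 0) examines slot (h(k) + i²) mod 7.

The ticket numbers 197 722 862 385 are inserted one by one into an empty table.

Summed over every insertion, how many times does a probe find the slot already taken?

3

197 hashes to 6; slot 6 is free => place at 6.
722 hashes to 6; 6 taken => place at 0.
862 hashes to 6; 6,0 taken => place at 3.
385 hashes to 4; slot 4 is free => place at 4.
Table: [722, -, -, 862, 385, -, 197]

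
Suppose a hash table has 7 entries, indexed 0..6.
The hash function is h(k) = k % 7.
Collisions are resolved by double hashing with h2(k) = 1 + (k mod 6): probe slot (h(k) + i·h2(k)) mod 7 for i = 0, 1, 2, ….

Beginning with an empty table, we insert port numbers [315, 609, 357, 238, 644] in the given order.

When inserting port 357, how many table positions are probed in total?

3

315: h=0 -> slot 0
609: h=0, h2=4, probe 0,4 -> slot 4
357: h=0, h2=4, probe 0,4,1 -> slot 1
238: h=0, h2=5, probe 0,5 -> slot 5
644: h=0, h2=3, probe 0,3 -> slot 3
Table: [315, 357, -, 644, 609, 238, -]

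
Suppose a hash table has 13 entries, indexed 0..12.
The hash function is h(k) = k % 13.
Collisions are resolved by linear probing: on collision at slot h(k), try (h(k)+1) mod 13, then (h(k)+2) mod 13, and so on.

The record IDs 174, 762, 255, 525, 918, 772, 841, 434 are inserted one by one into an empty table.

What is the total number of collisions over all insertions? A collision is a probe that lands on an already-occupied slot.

Insert 174: h=5, slot 5 empty => index 5.
Insert 762: h=8, slot 8 empty => index 8.
Insert 255: h=8, slot 8 occupied => index 9.
Insert 525: h=5, slot 5 occupied => index 6.
Insert 918: h=8, slots 8,9 occupied => index 10.
Insert 772: h=5, slots 5,6 occupied => index 7.
Insert 841: h=9, slots 9,10 occupied => index 11.
Insert 434: h=5, slots 5,6,7,8,9,10,11 occupied => index 12.
Table: [-, -, -, -, -, 174, 525, 772, 762, 255, 918, 841, 434]

15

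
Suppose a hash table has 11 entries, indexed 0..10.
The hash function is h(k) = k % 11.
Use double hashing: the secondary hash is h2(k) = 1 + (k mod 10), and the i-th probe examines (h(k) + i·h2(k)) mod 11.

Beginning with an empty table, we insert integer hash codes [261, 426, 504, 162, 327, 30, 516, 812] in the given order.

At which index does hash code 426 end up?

261 hashes to 8; slot 8 is free → place at 8.
426 hashes to 8, h2=7; 8 taken → place at 4.
504 hashes to 9; slot 9 is free → place at 9.
162 hashes to 8, h2=3; 8 taken → place at 0.
327 hashes to 8, h2=8; 8 taken → place at 5.
30 hashes to 8, h2=1; 8,9 taken → place at 10.
516 hashes to 10, h2=7; 10 taken → place at 6.
812 hashes to 9, h2=3; 9 taken → place at 1.
Table: [162, 812, _, _, 426, 327, 516, _, 261, 504, 30]

4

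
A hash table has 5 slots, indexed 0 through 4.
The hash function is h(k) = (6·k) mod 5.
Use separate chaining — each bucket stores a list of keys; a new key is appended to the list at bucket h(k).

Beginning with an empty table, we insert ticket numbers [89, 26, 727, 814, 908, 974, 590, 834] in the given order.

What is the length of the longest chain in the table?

4

Insert 89: h=4, bucket 4 empty -> new chain.
Insert 26: h=1, bucket 1 empty -> new chain.
Insert 727: h=2, bucket 2 empty -> new chain.
Insert 814: h=4, bucket 4 nonempty -> append to chain.
Insert 908: h=3, bucket 3 empty -> new chain.
Insert 974: h=4, bucket 4 nonempty -> append to chain.
Insert 590: h=0, bucket 0 empty -> new chain.
Insert 834: h=4, bucket 4 nonempty -> append to chain.
Final buckets:
0: 590
1: 26
2: 727
3: 908
4: 89 -> 814 -> 974 -> 834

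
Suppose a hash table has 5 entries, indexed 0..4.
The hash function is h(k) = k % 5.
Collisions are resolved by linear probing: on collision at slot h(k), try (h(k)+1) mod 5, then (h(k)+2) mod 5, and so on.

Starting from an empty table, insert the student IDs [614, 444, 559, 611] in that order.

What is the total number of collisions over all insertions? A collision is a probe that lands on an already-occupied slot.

614 hashes to 4; slot 4 is free -> place at 4.
444 hashes to 4; 4 taken -> place at 0.
559 hashes to 4; 4,0 taken -> place at 1.
611 hashes to 1; 1 taken -> place at 2.
Table: [444, 559, 611, _, 614]

4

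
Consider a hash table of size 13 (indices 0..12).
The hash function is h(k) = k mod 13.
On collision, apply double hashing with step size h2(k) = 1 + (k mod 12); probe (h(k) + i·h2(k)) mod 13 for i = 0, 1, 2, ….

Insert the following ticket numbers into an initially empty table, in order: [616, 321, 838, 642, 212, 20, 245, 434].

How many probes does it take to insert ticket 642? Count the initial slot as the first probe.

616: h=5 => slot 5
321: h=9 => slot 9
838: h=6 => slot 6
642: h=5, h2=7, probe 5,12 => slot 12
212: h=4 => slot 4
20: h=7 => slot 7
245: h=11 => slot 11
434: h=5, h2=3, probe 5,8 => slot 8
Table: [—, —, —, —, 212, 616, 838, 20, 434, 321, —, 245, 642]

2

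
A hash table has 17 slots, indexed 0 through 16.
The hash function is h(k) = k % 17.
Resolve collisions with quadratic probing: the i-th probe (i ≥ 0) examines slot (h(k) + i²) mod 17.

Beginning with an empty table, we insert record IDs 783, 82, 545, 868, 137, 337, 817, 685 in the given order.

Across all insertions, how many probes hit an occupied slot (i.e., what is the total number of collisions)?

12

Insert 783: h=1, slot 1 empty => index 1.
Insert 82: h=14, slot 14 empty => index 14.
Insert 545: h=1, slot 1 occupied => index 2.
Insert 868: h=1, slots 1,2 occupied => index 5.
Insert 137: h=1, slots 1,2,5 occupied => index 10.
Insert 337: h=14, slot 14 occupied => index 15.
Insert 817: h=1, slots 1,2,5,10 occupied => index 0.
Insert 685: h=5, slot 5 occupied => index 6.
Table: [817, 783, 545, -, -, 868, 685, -, -, -, 137, -, -, -, 82, 337, -]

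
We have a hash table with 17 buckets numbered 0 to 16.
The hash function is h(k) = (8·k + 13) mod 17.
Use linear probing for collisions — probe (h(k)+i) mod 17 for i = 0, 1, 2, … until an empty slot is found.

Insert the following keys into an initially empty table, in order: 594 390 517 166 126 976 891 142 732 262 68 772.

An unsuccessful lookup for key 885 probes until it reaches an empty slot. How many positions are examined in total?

594 hashes to 5; slot 5 is free -> place at 5.
390 hashes to 5; 5 taken -> place at 6.
517 hashes to 1; slot 1 is free -> place at 1.
166 hashes to 15; slot 15 is free -> place at 15.
126 hashes to 1; 1 taken -> place at 2.
976 hashes to 1; 1,2 taken -> place at 3.
891 hashes to 1; 1,2,3 taken -> place at 4.
142 hashes to 10; slot 10 is free -> place at 10.
732 hashes to 4; 4,5,6 taken -> place at 7.
262 hashes to 1; 1,2,3,4,5,6,7 taken -> place at 8.
68 hashes to 13; slot 13 is free -> place at 13.
772 hashes to 1; 1,2,3,4,5,6,7,8 taken -> place at 9.
Table: [∅, 517, 126, 976, 891, 594, 390, 732, 262, 772, 142, ∅, ∅, 68, ∅, 166, ∅]
Lookup 885: h=4, probe 4,5,6,7,8,9,10,11 → slot 11 empty, not found.

8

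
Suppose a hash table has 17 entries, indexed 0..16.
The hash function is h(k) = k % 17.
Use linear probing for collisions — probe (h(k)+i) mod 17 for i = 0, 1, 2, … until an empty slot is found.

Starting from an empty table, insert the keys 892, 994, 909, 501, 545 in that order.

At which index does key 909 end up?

Insert 892: h=8, slot 8 empty => index 8.
Insert 994: h=8, slot 8 occupied => index 9.
Insert 909: h=8, slots 8,9 occupied => index 10.
Insert 501: h=8, slots 8,9,10 occupied => index 11.
Insert 545: h=1, slot 1 empty => index 1.
Table: [., 545, ., ., ., ., ., ., 892, 994, 909, 501, ., ., ., ., .]

10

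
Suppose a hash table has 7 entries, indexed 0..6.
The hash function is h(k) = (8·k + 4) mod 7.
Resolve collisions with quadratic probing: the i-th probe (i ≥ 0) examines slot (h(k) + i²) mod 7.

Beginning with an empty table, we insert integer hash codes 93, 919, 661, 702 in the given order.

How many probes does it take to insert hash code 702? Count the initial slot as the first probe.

3

Insert 93: h=6, slot 6 empty => index 6.
Insert 919: h=6, slot 6 occupied => index 0.
Insert 661: h=0, slot 0 occupied => index 1.
Insert 702: h=6, slots 6,0 occupied => index 3.
Table: [919, 661, —, 702, —, —, 93]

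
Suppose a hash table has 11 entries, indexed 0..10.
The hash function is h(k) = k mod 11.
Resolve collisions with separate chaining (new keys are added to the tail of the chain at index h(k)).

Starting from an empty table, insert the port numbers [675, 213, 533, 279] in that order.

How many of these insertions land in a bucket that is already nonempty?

2

Insert 675: h=4, bucket 4 empty -> new chain.
Insert 213: h=4, bucket 4 nonempty -> append to chain.
Insert 533: h=5, bucket 5 empty -> new chain.
Insert 279: h=4, bucket 4 nonempty -> append to chain.
Final buckets:
0: -
1: -
2: -
3: -
4: 675 -> 213 -> 279
5: 533
6: -
7: -
8: -
9: -
10: -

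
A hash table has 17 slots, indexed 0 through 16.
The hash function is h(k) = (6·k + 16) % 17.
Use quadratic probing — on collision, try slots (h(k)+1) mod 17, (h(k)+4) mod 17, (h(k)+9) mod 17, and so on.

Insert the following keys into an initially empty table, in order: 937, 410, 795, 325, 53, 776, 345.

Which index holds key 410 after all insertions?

Insert 937: h=11, slot 11 empty → index 11.
Insert 410: h=11, slot 11 occupied → index 12.
Insert 795: h=9, slot 9 empty → index 9.
Insert 325: h=11, slots 11,12 occupied → index 15.
Insert 53: h=11, slots 11,12,15 occupied → index 3.
Insert 776: h=14, slot 14 empty → index 14.
Insert 345: h=12, slot 12 occupied → index 13.
Table: [∅, ∅, ∅, 53, ∅, ∅, ∅, ∅, ∅, 795, ∅, 937, 410, 345, 776, 325, ∅]

12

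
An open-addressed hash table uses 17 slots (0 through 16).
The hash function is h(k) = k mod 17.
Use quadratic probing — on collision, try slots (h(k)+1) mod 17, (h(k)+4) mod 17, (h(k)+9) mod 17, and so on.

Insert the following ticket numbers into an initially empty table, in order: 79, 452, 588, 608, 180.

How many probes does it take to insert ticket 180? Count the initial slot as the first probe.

4

79: h=11 -> slot 11
452: h=10 -> slot 10
588: h=10, probe 10,11,14 -> slot 14
608: h=13 -> slot 13
180: h=10, probe 10,11,14,2 -> slot 2
Table: [-, -, 180, -, -, -, -, -, -, -, 452, 79, -, 608, 588, -, -]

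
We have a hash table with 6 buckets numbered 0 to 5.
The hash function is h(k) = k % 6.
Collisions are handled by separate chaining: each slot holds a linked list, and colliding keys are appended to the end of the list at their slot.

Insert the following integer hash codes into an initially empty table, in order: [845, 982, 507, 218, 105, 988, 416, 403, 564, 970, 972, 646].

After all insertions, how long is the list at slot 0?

2

Insert 845: h=5, bucket 5 empty -> new chain.
Insert 982: h=4, bucket 4 empty -> new chain.
Insert 507: h=3, bucket 3 empty -> new chain.
Insert 218: h=2, bucket 2 empty -> new chain.
Insert 105: h=3, bucket 3 nonempty -> append to chain.
Insert 988: h=4, bucket 4 nonempty -> append to chain.
Insert 416: h=2, bucket 2 nonempty -> append to chain.
Insert 403: h=1, bucket 1 empty -> new chain.
Insert 564: h=0, bucket 0 empty -> new chain.
Insert 970: h=4, bucket 4 nonempty -> append to chain.
Insert 972: h=0, bucket 0 nonempty -> append to chain.
Insert 646: h=4, bucket 4 nonempty -> append to chain.
Final buckets:
0: 564 -> 972
1: 403
2: 218 -> 416
3: 507 -> 105
4: 982 -> 988 -> 970 -> 646
5: 845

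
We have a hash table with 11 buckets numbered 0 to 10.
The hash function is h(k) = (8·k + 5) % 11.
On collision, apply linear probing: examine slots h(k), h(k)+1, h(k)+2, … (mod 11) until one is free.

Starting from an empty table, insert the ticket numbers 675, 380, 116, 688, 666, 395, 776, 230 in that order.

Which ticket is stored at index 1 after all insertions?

666

675 hashes to 4; slot 4 is free => place at 4.
380 hashes to 9; slot 9 is free => place at 9.
116 hashes to 9; 9 taken => place at 10.
688 hashes to 9; 9,10 taken => place at 0.
666 hashes to 9; 9,10,0 taken => place at 1.
395 hashes to 8; slot 8 is free => place at 8.
776 hashes to 9; 9,10,0,1 taken => place at 2.
230 hashes to 8; 8,9,10,0,1,2 taken => place at 3.
Table: [688, 666, 776, 230, 675, ∅, ∅, ∅, 395, 380, 116]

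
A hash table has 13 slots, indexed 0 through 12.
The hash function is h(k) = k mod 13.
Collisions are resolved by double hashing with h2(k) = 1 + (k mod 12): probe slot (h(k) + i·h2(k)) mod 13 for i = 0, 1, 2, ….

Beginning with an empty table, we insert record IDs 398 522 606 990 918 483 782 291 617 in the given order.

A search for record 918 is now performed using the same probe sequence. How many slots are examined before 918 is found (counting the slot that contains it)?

Insert 398: h=8, slot 8 empty → index 8.
Insert 522: h=2, slot 2 empty → index 2.
Insert 606: h=8, h2=7, slots 8,2 occupied → index 9.
Insert 990: h=2, h2=7, slots 2,9 occupied → index 3.
Insert 918: h=8, h2=7, slots 8,2,9,3 occupied → index 10.
Insert 483: h=2, h2=4, slot 2 occupied → index 6.
Insert 782: h=2, h2=3, slot 2 occupied → index 5.
Insert 291: h=5, h2=4, slots 5,9 occupied → index 0.
Insert 617: h=6, h2=6, slot 6 occupied → index 12.
Table: [291, _, 522, 990, _, 782, 483, _, 398, 606, 918, _, 617]
Lookup 918: h=8, h2=7, probe 8,2,9,3,10 → found at 10.

5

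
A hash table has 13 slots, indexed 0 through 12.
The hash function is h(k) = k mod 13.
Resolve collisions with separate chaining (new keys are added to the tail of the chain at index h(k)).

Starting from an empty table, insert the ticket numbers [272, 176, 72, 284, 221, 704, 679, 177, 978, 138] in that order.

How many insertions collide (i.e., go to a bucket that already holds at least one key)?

Insert 272: h=12, bucket 12 empty -> new chain.
Insert 176: h=7, bucket 7 empty -> new chain.
Insert 72: h=7, bucket 7 nonempty -> append to chain.
Insert 284: h=11, bucket 11 empty -> new chain.
Insert 221: h=0, bucket 0 empty -> new chain.
Insert 704: h=2, bucket 2 empty -> new chain.
Insert 679: h=3, bucket 3 empty -> new chain.
Insert 177: h=8, bucket 8 empty -> new chain.
Insert 978: h=3, bucket 3 nonempty -> append to chain.
Insert 138: h=8, bucket 8 nonempty -> append to chain.
Final buckets:
0: 221
1: ∅
2: 704
3: 679 -> 978
4: ∅
5: ∅
6: ∅
7: 176 -> 72
8: 177 -> 138
9: ∅
10: ∅
11: 284
12: 272

3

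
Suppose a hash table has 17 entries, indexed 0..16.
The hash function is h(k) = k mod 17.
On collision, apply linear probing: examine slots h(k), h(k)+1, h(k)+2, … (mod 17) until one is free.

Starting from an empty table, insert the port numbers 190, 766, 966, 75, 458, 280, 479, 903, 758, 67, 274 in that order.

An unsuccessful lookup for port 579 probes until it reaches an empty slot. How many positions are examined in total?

6

190: h=3 => slot 3
766: h=1 => slot 1
966: h=14 => slot 14
75: h=7 => slot 7
458: h=16 => slot 16
280: h=8 => slot 8
479: h=3, probe 3,4 => slot 4
903: h=2 => slot 2
758: h=10 => slot 10
67: h=16, probe 16,0 => slot 0
274: h=2, probe 2,3,4,5 => slot 5
Table: [67, 766, 903, 190, 479, 274, ∅, 75, 280, ∅, 758, ∅, ∅, ∅, 966, ∅, 458]
Lookup 579: h=1, probe 1,2,3,4,5,6 → slot 6 empty, not found.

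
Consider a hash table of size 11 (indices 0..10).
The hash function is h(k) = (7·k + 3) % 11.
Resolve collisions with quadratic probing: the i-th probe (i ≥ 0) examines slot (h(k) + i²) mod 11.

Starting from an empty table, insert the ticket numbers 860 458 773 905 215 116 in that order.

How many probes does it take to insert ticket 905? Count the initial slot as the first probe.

2

Insert 860: h=6, slot 6 empty → index 6.
Insert 458: h=8, slot 8 empty → index 8.
Insert 773: h=2, slot 2 empty → index 2.
Insert 905: h=2, slot 2 occupied → index 3.
Insert 215: h=1, slot 1 empty → index 1.
Insert 116: h=1, slots 1,2 occupied → index 5.
Table: [∅, 215, 773, 905, ∅, 116, 860, ∅, 458, ∅, ∅]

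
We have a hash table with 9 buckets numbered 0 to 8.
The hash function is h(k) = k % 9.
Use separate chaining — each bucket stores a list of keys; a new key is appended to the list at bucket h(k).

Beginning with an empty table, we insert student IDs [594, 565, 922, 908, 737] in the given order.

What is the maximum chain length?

Insert 594: h=0, bucket 0 empty → new chain.
Insert 565: h=7, bucket 7 empty → new chain.
Insert 922: h=4, bucket 4 empty → new chain.
Insert 908: h=8, bucket 8 empty → new chain.
Insert 737: h=8, bucket 8 nonempty → append to chain.
Final buckets:
0: 594
1: ∅
2: ∅
3: ∅
4: 922
5: ∅
6: ∅
7: 565
8: 908 -> 737

2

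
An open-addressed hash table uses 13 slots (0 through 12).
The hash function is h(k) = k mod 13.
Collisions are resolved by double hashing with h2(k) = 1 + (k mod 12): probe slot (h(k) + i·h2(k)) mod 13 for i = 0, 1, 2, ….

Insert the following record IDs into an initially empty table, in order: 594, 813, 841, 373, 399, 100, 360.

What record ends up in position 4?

399

Insert 594: h=9, slot 9 empty => index 9.
Insert 813: h=7, slot 7 empty => index 7.
Insert 841: h=9, h2=2, slot 9 occupied => index 11.
Insert 373: h=9, h2=2, slots 9,11 occupied => index 0.
Insert 399: h=9, h2=4, slots 9,0 occupied => index 4.
Insert 100: h=9, h2=5, slot 9 occupied => index 1.
Insert 360: h=9, h2=1, slot 9 occupied => index 10.
Table: [373, 100, ∅, ∅, 399, ∅, ∅, 813, ∅, 594, 360, 841, ∅]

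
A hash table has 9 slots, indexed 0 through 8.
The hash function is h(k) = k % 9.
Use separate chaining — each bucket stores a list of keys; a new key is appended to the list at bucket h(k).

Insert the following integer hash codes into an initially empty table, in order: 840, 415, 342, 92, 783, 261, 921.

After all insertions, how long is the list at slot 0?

3

840 → bucket 3
415 → bucket 1
342 → bucket 0
92 → bucket 2
783 → bucket 0 (collision)
261 → bucket 0 (collision)
921 → bucket 3 (collision)
Final buckets:
0: 342 -> 783 -> 261
1: 415
2: 92
3: 840 -> 921
4: .
5: .
6: .
7: .
8: .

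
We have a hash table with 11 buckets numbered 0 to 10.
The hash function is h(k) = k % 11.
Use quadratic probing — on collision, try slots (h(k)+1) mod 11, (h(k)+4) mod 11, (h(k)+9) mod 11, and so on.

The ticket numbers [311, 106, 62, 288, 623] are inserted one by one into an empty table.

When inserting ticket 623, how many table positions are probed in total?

311: h=3 => slot 3
106: h=7 => slot 7
62: h=7, probe 7,8 => slot 8
288: h=2 => slot 2
623: h=7, probe 7,8,0 => slot 0
Table: [623, —, 288, 311, —, —, —, 106, 62, —, —]

3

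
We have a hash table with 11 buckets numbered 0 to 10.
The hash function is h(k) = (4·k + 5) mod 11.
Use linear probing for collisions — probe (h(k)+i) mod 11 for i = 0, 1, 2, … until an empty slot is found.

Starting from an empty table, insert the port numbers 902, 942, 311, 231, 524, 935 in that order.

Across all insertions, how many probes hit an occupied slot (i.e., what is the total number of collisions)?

6

Insert 902: h=5, slot 5 empty => index 5.
Insert 942: h=0, slot 0 empty => index 0.
Insert 311: h=6, slot 6 empty => index 6.
Insert 231: h=5, slots 5,6 occupied => index 7.
Insert 524: h=0, slot 0 occupied => index 1.
Insert 935: h=5, slots 5,6,7 occupied => index 8.
Table: [942, 524, —, —, —, 902, 311, 231, 935, —, —]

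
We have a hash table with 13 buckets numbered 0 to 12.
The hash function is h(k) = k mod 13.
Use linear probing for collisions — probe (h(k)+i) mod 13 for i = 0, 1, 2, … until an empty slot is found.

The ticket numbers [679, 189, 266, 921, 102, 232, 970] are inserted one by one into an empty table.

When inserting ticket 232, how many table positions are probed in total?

Insert 679: h=3, slot 3 empty → index 3.
Insert 189: h=7, slot 7 empty → index 7.
Insert 266: h=6, slot 6 empty → index 6.
Insert 921: h=11, slot 11 empty → index 11.
Insert 102: h=11, slot 11 occupied → index 12.
Insert 232: h=11, slots 11,12 occupied → index 0.
Insert 970: h=8, slot 8 empty → index 8.
Table: [232, —, —, 679, —, —, 266, 189, 970, —, —, 921, 102]

3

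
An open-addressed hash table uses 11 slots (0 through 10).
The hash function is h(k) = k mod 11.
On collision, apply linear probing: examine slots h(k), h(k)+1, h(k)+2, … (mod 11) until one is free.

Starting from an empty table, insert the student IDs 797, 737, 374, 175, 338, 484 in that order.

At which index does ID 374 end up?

797 hashes to 5; slot 5 is free => place at 5.
737 hashes to 0; slot 0 is free => place at 0.
374 hashes to 0; 0 taken => place at 1.
175 hashes to 10; slot 10 is free => place at 10.
338 hashes to 8; slot 8 is free => place at 8.
484 hashes to 0; 0,1 taken => place at 2.
Table: [737, 374, 484, —, —, 797, —, —, 338, —, 175]

1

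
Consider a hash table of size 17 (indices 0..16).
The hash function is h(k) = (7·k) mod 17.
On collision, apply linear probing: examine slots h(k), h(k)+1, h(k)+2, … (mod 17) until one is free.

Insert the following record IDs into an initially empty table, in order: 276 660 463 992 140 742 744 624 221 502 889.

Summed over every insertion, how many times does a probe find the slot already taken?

7

Insert 276: h=11, slot 11 empty -> index 11.
Insert 660: h=13, slot 13 empty -> index 13.
Insert 463: h=11, slot 11 occupied -> index 12.
Insert 992: h=8, slot 8 empty -> index 8.
Insert 140: h=11, slots 11,12,13 occupied -> index 14.
Insert 742: h=9, slot 9 empty -> index 9.
Insert 744: h=6, slot 6 empty -> index 6.
Insert 624: h=16, slot 16 empty -> index 16.
Insert 221: h=0, slot 0 empty -> index 0.
Insert 502: h=12, slots 12,13,14 occupied -> index 15.
Insert 889: h=1, slot 1 empty -> index 1.
Table: [221, 889, _, _, _, _, 744, _, 992, 742, _, 276, 463, 660, 140, 502, 624]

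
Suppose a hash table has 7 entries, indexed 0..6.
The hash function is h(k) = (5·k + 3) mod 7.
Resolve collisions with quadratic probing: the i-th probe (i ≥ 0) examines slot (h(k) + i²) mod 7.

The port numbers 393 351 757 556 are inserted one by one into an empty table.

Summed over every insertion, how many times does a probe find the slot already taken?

3

393 hashes to 1; slot 1 is free → place at 1.
351 hashes to 1; 1 taken → place at 2.
757 hashes to 1; 1,2 taken → place at 5.
556 hashes to 4; slot 4 is free → place at 4.
Table: [_, 393, 351, _, 556, 757, _]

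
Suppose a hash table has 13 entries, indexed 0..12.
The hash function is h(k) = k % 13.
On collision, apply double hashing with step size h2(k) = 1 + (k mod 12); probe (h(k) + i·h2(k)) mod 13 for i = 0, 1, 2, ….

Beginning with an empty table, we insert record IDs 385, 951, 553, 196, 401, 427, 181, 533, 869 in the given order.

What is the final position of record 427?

6

385 hashes to 8; slot 8 is free → place at 8.
951 hashes to 2; slot 2 is free → place at 2.
553 hashes to 7; slot 7 is free → place at 7.
196 hashes to 1; slot 1 is free → place at 1.
401 hashes to 11; slot 11 is free → place at 11.
427 hashes to 11, h2=8; 11 taken → place at 6.
181 hashes to 12; slot 12 is free → place at 12.
533 hashes to 0; slot 0 is free → place at 0.
869 hashes to 11, h2=6; 11 taken → place at 4.
Table: [533, 196, 951, -, 869, -, 427, 553, 385, -, -, 401, 181]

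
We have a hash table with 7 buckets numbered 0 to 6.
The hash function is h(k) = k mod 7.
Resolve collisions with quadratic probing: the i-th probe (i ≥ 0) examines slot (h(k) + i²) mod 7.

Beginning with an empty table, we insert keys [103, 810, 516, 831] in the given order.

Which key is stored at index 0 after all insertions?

831

103 hashes to 5; slot 5 is free -> place at 5.
810 hashes to 5; 5 taken -> place at 6.
516 hashes to 5; 5,6 taken -> place at 2.
831 hashes to 5; 5,6,2 taken -> place at 0.
Table: [831, ∅, 516, ∅, ∅, 103, 810]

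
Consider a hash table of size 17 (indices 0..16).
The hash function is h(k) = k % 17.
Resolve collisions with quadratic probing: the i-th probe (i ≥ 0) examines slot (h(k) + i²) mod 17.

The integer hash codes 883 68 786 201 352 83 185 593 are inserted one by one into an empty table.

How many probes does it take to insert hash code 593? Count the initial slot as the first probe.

4

883: h=16 => slot 16
68: h=0 => slot 0
786: h=4 => slot 4
201: h=14 => slot 14
352: h=12 => slot 12
83: h=15 => slot 15
185: h=15, probe 15,16,2 => slot 2
593: h=15, probe 15,16,2,7 => slot 7
Table: [68, ., 185, ., 786, ., ., 593, ., ., ., ., 352, ., 201, 83, 883]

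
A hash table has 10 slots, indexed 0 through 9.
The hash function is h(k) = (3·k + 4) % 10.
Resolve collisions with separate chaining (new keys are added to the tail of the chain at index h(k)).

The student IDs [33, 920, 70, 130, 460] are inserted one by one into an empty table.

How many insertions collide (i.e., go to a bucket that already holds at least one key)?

Insert 33: h=3, bucket 3 empty → new chain.
Insert 920: h=4, bucket 4 empty → new chain.
Insert 70: h=4, bucket 4 nonempty → append to chain.
Insert 130: h=4, bucket 4 nonempty → append to chain.
Insert 460: h=4, bucket 4 nonempty → append to chain.
Final buckets:
0: —
1: —
2: —
3: 33
4: 920 -> 70 -> 130 -> 460
5: —
6: —
7: —
8: —
9: —

3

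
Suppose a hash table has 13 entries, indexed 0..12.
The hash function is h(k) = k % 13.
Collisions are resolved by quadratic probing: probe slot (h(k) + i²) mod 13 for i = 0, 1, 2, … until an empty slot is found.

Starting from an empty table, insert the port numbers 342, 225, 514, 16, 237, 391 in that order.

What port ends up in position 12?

237

342 hashes to 4; slot 4 is free -> place at 4.
225 hashes to 4; 4 taken -> place at 5.
514 hashes to 7; slot 7 is free -> place at 7.
16 hashes to 3; slot 3 is free -> place at 3.
237 hashes to 3; 3,4,7 taken -> place at 12.
391 hashes to 1; slot 1 is free -> place at 1.
Table: [_, 391, _, 16, 342, 225, _, 514, _, _, _, _, 237]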